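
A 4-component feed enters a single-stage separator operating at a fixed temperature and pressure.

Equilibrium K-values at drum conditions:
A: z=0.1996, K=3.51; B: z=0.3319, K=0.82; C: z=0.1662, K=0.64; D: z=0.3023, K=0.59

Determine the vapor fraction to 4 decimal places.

ψ = 0.3285

Iterate (Newton) starting at ψ = 0.56:
  ψ = 0.5600: g = -0.09400, g' = -0.3500 → ψ = 0.2914
  ψ = 0.2914: g = 0.01868, g' = -0.5238 → ψ = 0.3271
  ψ = 0.3271: g = 0.00068, g' = -0.4868 → ψ = 0.3285
Converged at ψ = 0.3285.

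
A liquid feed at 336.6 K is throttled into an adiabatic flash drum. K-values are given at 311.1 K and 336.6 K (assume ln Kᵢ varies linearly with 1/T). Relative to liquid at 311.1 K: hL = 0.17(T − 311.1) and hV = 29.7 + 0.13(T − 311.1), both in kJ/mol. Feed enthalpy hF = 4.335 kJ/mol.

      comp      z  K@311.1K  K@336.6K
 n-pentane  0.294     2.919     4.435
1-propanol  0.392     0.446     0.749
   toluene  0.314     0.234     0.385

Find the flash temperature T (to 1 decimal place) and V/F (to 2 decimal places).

T = 314.1 K, V/F = 0.13

Adiabatic flash: solve Rachford–Rice at each trial T, then check hF = ψ·hV(T) + (1−ψ)·hL(T).
  T = 311.1 K: K = (2.919, 0.446, 0.234), RR gives ψ = 0.085, H_out = 2.522 kJ/mol
  T = 336.6 K: K = (4.435, 0.749, 0.385), RR gives ψ = 0.474, H_out = 17.930 kJ/mol
  T = 323.9 K: K = (3.631, 0.584, 0.303), RR gives ψ = 0.269, H_out = 10.038 kJ/mol
  T = 317.5 K: K = (3.263, 0.512, 0.267), RR gives ψ = 0.178, H_out = 6.331 kJ/mol
  T = 314.3 K: K = (3.088, 0.478, 0.250), RR gives ψ = 0.132, H_out = 4.453 kJ/mol
  T = 312.7 K: K = (3.003, 0.462, 0.242), RR gives ψ = 0.109, H_out = 3.496 kJ/mol
Linear interpolation between T = 312.7 (H_out = 3.496) and T = 314.3 (H_out = 4.453) on hF = 4.335 gives T ≈ 314.1 K, at which ψ = 0.13.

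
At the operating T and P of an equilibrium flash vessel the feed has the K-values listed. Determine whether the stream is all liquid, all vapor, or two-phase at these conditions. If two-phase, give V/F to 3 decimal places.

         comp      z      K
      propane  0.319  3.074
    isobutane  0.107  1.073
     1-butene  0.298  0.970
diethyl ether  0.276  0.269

two-phase, V/F = 0.508

ΣzᵢKᵢ = 1.459; Σzᵢ/Kᵢ = 1.537.
Both exceed 1, so a two-phase solution exists.
Let ψ = V/F and solve Σ zᵢ(Kᵢ−1)/(1+ψ(Kᵢ−1)) = 0.
Iterate (Newton) starting at ψ = 0.5:
  ψ = 0.500: g = 0.0053, g' = -0.698 → ψ = 0.508
Converged at ψ = 0.508.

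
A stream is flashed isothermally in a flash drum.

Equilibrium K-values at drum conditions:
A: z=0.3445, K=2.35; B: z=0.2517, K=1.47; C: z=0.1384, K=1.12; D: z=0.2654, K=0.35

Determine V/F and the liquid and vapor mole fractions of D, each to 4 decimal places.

V/F = 0.7454, x_D = 0.5149, y_D = 0.1802

Material balance + equilibrium reduce to Σ zᵢ(Kᵢ−1)/(1+V/F(Kᵢ−1)) = 0.
g(0) = ΣzᵢKᵢ − 1 = 0.4275 and g(1) = 1 − Σzᵢ/Kᵢ = -0.1997, so a root lies in (0, 1).
Newton iteration, V/F⁰ = 0.6:
  V/F = 0.6000: g = 0.08191, g' = -0.5286 → V/F = 0.7550
  V/F = 0.7550: g = -0.00587, g' = -0.6183 → V/F = 0.7455
  V/F = 0.7455: g = -0.00004, g' = -0.6102 → V/F = 0.7454
Converged at V/F = 0.7454.
Compositions from xᵢ = zᵢ/(1+V/F(Kᵢ−1)), yᵢ = Kᵢxᵢ:
  A: x = 0.1717, y = 0.4035
  B: x = 0.1864, y = 0.2740
  C: x = 0.1270, y = 0.1423
  D: x = 0.5149, y = 0.1802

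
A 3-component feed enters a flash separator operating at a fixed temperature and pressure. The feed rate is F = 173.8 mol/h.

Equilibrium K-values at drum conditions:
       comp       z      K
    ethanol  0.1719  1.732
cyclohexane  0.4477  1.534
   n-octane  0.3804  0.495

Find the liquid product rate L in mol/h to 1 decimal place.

Newton–Raphson from β = 0.5:
  β = 0.5000: g = 0.02381, g' = -0.3025 → β = 0.5787
  β = 0.5787: g = -0.00041, g' = -0.3136 → β = 0.5774
Converged at β = 0.5774.
Then V = β·F = 0.5774·173.8 = 100.4 mol/h and L = F − V = 73.4 mol/h.

L = 73.4 mol/h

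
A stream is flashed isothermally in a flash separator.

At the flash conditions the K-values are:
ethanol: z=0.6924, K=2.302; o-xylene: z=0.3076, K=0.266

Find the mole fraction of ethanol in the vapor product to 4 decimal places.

y_ethanol = 0.8299

Material balance + equilibrium reduce to Σ zᵢ(Kᵢ−1)/(1+β(Kᵢ−1)) = 0.
Check two-phase: ΣzᵢKᵢ = 1.6757 > 1 and Σzᵢ/Kᵢ = 1.4572 > 1, so g(0) = 0.6757 > 0 and g(1) = -0.4572 < 0.
Binary case is linear: z₁(K₁−1)(1+β(K₂−1)) + z₂(K₂−1)(1+β(K₁−1)) = 0
⇒ β = [z₁(K₁−1)+z₂(K₂−1)] / [−(K₁−1)(K₂−1)] = 0.67573/0.95567 = 0.7071
Compositions from xᵢ = zᵢ/(1+β(Kᵢ−1)), yᵢ = Kᵢxᵢ:
  ethanol: x = 0.3605, y = 0.8299
  o-xylene: x = 0.6395, y = 0.1701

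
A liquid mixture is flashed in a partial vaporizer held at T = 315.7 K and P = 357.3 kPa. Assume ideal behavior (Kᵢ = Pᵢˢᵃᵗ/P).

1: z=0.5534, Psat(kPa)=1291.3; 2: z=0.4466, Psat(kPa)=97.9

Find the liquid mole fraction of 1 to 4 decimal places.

x_1 = 0.2174

Raoult's law: Kᵢ = Pᵢˢᵃᵗ/P = Pᵢˢᵃᵗ/357.3.
  K_1 = 1291.3/357.3 = 3.614050, K_2 = 97.9/357.3 = 0.273999
Newton iteration, ψ⁰ = 0.33:
  ψ = 0.3300: g = 0.35026, g' = -1.4970 → ψ = 0.5640
  ψ = 0.5640: g = 0.03564, g' = -1.2927 → ψ = 0.5915
  ψ = 0.5915: g = -0.00017, g' = -1.3064 → ψ = 0.5914
Converged at ψ = 0.5914.
Compositions from xᵢ = zᵢ/(1+ψ(Kᵢ−1)), yᵢ = Kᵢxᵢ:
  1: x = 0.2174, y = 0.7856
  2: x = 0.7826, y = 0.2144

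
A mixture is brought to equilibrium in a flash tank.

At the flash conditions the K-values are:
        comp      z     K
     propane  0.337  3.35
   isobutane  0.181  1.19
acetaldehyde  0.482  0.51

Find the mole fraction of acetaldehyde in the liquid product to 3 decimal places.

Material balance + equilibrium reduce to Σ zᵢ(Kᵢ−1)/(1+β(Kᵢ−1)) = 0.
g(0) = ΣzᵢKᵢ − 1 = 0.590 and g(1) = 1 − Σzᵢ/Kᵢ = -0.198, so a root lies in (0, 1).
Newton–Raphson from β = 0.37:
  β = 0.370: g = 0.1673, g' = -0.711 → β = 0.605
  β = 0.605: g = 0.0220, g' = -0.556 → β = 0.645
Converged at β = 0.645.
Compositions from xᵢ = zᵢ/(1+β(Kᵢ−1)), yᵢ = Kᵢxᵢ:
  propane: x = 0.134, y = 0.449
  isobutane: x = 0.161, y = 0.192
  acetaldehyde: x = 0.705, y = 0.359

x_acetaldehyde = 0.705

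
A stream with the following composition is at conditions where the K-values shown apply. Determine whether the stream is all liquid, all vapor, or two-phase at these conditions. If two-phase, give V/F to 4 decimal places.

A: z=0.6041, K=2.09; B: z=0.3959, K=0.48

two-phase, V/F = 0.7985

ΣzᵢKᵢ = 1.4526; Σzᵢ/Kᵢ = 1.1138.
Both exceed 1, so a two-phase solution exists.
Material balance + equilibrium reduce to Σ zᵢ(Kᵢ−1)/(1+ψ(Kᵢ−1)) = 0.
Binary case is linear: z₁(K₁−1)(1+ψ(K₂−1)) + z₂(K₂−1)(1+ψ(K₁−1)) = 0
⇒ ψ = [z₁(K₁−1)+z₂(K₂−1)] / [−(K₁−1)(K₂−1)] = 0.45260/0.56680 = 0.7985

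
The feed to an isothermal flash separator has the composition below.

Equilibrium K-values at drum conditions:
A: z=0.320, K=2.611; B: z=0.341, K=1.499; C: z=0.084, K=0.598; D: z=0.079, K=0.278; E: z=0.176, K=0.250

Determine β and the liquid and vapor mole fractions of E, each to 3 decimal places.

Let β = V/F and solve Σ zᵢ(Kᵢ−1)/(1+β(Kᵢ−1)) = 0.
Check two-phase: ΣzᵢKᵢ = 1.463 > 1 and Σzᵢ/Kᵢ = 1.479 > 1, so g(0) = 0.463 > 0 and g(1) = -0.479 < 0.
Newton–Raphson from β = 0.5:
  β = 0.500: g = 0.0790, g' = -0.685 → β = 0.615
  β = 0.615: g = -0.0036, g' = -0.758 → β = 0.611
Converged at β = 0.611.
Compositions from xᵢ = zᵢ/(1+β(Kᵢ−1)), yᵢ = Kᵢxᵢ:
  A: x = 0.161, y = 0.421
  B: x = 0.261, y = 0.392
  C: x = 0.111, y = 0.067
  D: x = 0.141, y = 0.039
  E: x = 0.325, y = 0.081

β = 0.611, x_E = 0.325, y_E = 0.081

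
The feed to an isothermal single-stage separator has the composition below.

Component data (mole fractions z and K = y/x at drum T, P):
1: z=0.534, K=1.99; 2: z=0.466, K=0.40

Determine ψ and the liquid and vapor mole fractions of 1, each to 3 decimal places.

ψ = 0.419, x_1 = 0.377, y_1 = 0.751

Material balance + equilibrium reduce to Σ zᵢ(Kᵢ−1)/(1+ψ(Kᵢ−1)) = 0.
Check two-phase: ΣzᵢKᵢ = 1.249 > 1 and Σzᵢ/Kᵢ = 1.433 > 1, so g(0) = 0.249 > 0 and g(1) = -0.433 < 0.
Binary case is linear: z₁(K₁−1)(1+ψ(K₂−1)) + z₂(K₂−1)(1+ψ(K₁−1)) = 0
⇒ ψ = [z₁(K₁−1)+z₂(K₂−1)] / [−(K₁−1)(K₂−1)] = 0.2491/0.5940 = 0.419
Compositions from xᵢ = zᵢ/(1+ψ(Kᵢ−1)), yᵢ = Kᵢxᵢ:
  1: x = 0.377, y = 0.751
  2: x = 0.623, y = 0.249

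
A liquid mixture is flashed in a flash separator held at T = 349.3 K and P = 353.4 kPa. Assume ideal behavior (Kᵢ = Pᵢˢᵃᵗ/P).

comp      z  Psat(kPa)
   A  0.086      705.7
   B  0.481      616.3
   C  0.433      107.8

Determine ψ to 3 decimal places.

ψ = 0.261

Raoult's law: Kᵢ = Pᵢˢᵃᵗ/P = Pᵢˢᵃᵗ/353.4.
  K_A = 705.7/353.4 = 1.99689, K_B = 616.3/353.4 = 1.74392, K_C = 107.8/353.4 = 0.30504
Rachford–Rice: g(ψ) = Σ zᵢ(Kᵢ−1)/(1+ψ(Kᵢ−1)) = 0.
Check two-phase: ΣzᵢKᵢ = 1.143 > 1 and Σzᵢ/Kᵢ = 1.738 > 1, so g(0) = 0.143 > 0 and g(1) = -0.738 < 0.
Newton iteration, ψ⁰ = 0.5:
  ψ = 0.500: g = -0.1431, g' = -0.671 → ψ = 0.287
  ψ = 0.287: g = -0.0141, g' = -0.559 → ψ = 0.261
Converged at ψ = 0.261.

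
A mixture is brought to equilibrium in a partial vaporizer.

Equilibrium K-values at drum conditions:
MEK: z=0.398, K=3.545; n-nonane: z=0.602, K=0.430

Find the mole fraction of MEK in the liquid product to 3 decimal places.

x_MEK = 0.183

Material balance + equilibrium reduce to Σ zᵢ(Kᵢ−1)/(1+ψ(Kᵢ−1)) = 0.
Check two-phase: ΣzᵢKᵢ = 1.670 > 1 and Σzᵢ/Kᵢ = 1.512 > 1, so g(0) = 0.670 > 0 and g(1) = -0.512 < 0.
Binary case is linear: z₁(K₁−1)(1+ψ(K₂−1)) + z₂(K₂−1)(1+ψ(K₁−1)) = 0
⇒ ψ = [z₁(K₁−1)+z₂(K₂−1)] / [−(K₁−1)(K₂−1)] = 0.6698/1.4507 = 0.462
Compositions from xᵢ = zᵢ/(1+ψ(Kᵢ−1)), yᵢ = Kᵢxᵢ:
  MEK: x = 0.183, y = 0.649
  n-nonane: x = 0.817, y = 0.351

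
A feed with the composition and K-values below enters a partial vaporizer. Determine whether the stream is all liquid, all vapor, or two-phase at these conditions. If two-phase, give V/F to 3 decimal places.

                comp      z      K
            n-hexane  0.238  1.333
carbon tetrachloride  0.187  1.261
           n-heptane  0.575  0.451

all liquid

ΣzᵢKᵢ = 0.812; Σzᵢ/Kᵢ = 1.602.
Since ΣzᵢKᵢ < 1 the mixture is below its bubble point — single liquid phase.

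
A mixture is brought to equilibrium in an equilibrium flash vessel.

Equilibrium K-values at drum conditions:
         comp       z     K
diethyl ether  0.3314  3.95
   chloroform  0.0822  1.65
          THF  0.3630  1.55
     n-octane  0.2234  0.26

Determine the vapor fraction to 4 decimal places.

ψ = 0.8530

Rachford–Rice: g(ψ) = Σ zᵢ(Kᵢ−1)/(1+ψ(Kᵢ−1)) = 0.
g(0) = ΣzᵢKᵢ − 1 = 1.0654 and g(1) = 1 − Σzᵢ/Kᵢ = -0.2271, so a root lies in (0, 1).
Newton iteration, ψ⁰ = 0.5:
  ψ = 0.5000: g = 0.32951, g' = -0.8664 → ψ = 0.8803
  ψ = 0.8803: g = -0.03400, g' = -1.2938 → ψ = 0.8541
  ψ = 0.8541: g = -0.00125, g' = -1.2014 → ψ = 0.8530
Converged at ψ = 0.8530.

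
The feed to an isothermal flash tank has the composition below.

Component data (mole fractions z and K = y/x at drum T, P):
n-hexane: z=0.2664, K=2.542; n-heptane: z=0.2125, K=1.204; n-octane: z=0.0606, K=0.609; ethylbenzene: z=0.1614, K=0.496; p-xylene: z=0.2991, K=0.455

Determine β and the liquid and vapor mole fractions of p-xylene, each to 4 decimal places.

Material balance + equilibrium reduce to Σ zᵢ(Kᵢ−1)/(1+β(Kᵢ−1)) = 0.
Check two-phase: ΣzᵢKᵢ = 1.1861 > 1 and Σzᵢ/Kᵢ = 1.3636 > 1, so g(0) = 0.1861 > 0 and g(1) = -0.3636 < 0.
Newton iteration, β⁰ = 0.42:
  β = 0.4200: g = -0.05369, g' = -0.4695 → β = 0.3056
  β = 0.3056: g = 0.00135, g' = -0.4976 → β = 0.3084
Converged at β = 0.3084.
Compositions from xᵢ = zᵢ/(1+β(Kᵢ−1)), yᵢ = Kᵢxᵢ:
  n-hexane: x = 0.1806, y = 0.4590
  n-heptane: x = 0.1999, y = 0.2407
  n-octane: x = 0.0689, y = 0.0420
  ethylbenzene: x = 0.1911, y = 0.0948
  p-xylene: x = 0.3595, y = 0.1636

β = 0.3084, x_p-xylene = 0.3595, y_p-xylene = 0.1636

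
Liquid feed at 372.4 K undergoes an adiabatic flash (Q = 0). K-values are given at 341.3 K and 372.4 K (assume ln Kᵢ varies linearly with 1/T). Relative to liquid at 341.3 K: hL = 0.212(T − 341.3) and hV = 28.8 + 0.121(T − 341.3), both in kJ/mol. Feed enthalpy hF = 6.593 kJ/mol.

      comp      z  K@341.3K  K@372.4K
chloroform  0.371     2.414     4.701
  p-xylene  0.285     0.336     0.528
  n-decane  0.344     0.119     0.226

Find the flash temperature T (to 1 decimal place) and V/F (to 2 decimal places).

T = 349.9 K, V/F = 0.17

Adiabatic flash: solve Rachford–Rice at each trial T, then check hF = ψ·hV(T) + (1−ψ)·hL(T).
  T = 341.3 K: K = (2.414, 0.336, 0.119), RR gives ψ = 0.029, H_out = 0.834 kJ/mol
  T = 372.4 K: K = (4.701, 0.528, 0.226), RR gives ψ = 0.402, H_out = 17.021 kJ/mol
  T = 356.9 K: K = (3.422, 0.426, 0.166), RR gives ψ = 0.255, H_out = 10.280 kJ/mol
  T = 349.1 K: K = (2.885, 0.379, 0.141), RR gives ψ = 0.159, H_out = 6.113 kJ/mol
  T = 353.0 K: K = (3.145, 0.402, 0.153), RR gives ψ = 0.210, H_out = 8.296 kJ/mol
  T = 351.1 K: K = (3.016, 0.391, 0.147), RR gives ψ = 0.186, H_out = 7.261 kJ/mol
Linear interpolation between T = 349.1 (H_out = 6.113) and T = 351.1 (H_out = 7.261) on hF = 6.593 gives T ≈ 349.9 K, at which ψ = 0.17.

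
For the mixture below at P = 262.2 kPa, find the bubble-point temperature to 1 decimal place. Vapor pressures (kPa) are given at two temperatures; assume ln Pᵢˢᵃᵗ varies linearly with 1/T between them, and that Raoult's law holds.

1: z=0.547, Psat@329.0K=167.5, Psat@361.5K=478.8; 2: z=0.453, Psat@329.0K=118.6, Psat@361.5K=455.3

Bubble-point temperature: ΣzᵢPᵢˢᵃᵗ(T) = P. Interpolate ln Pᵢˢᵃᵗ = aᵢ + bᵢ/T.
  T = 329.0 K: ΣzᵢPᵢˢᵃᵗ = 145.35 kPa
  T = 361.5 K: ΣzᵢPᵢˢᵃᵗ = 468.15 kPa
  T = 345.2 K: ΣzᵢPᵢˢᵃᵗ = 266.96 kPa
  T = 337.1 K: ΣzᵢPᵢˢᵃᵗ = 198.29 kPa
  T = 341.1 K: ΣzᵢPᵢˢᵃᵗ = 230.02 kPa
  T = 343.1 K: ΣzᵢPᵢˢᵃᵗ = 247.45 kPa
Interpolating between 343.1 K and 345.2 K gives T ≈ 344.7 K.

T = 344.7 K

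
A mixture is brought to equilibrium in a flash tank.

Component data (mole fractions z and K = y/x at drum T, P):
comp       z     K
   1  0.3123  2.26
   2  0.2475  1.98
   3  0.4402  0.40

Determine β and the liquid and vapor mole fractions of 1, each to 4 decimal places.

Let β = V/F and solve Σ zᵢ(Kᵢ−1)/(1+β(Kᵢ−1)) = 0.
Check two-phase: ΣzᵢKᵢ = 1.3719 > 1 and Σzᵢ/Kᵢ = 1.3637 > 1, so g(0) = 0.3719 > 0 and g(1) = -0.3637 < 0.
Iterate (Newton) starting at β = 0.42:
  β = 0.4200: g = 0.07605, g' = -0.6146 → β = 0.5437
  β = 0.5437: g = -0.00027, g' = -0.6249 → β = 0.5433
Converged at β = 0.5433.
Compositions from xᵢ = zᵢ/(1+β(Kᵢ−1)), yᵢ = Kᵢxᵢ:
  1: x = 0.1854, y = 0.4190
  2: x = 0.1615, y = 0.3198
  3: x = 0.6531, y = 0.2612

β = 0.5433, x_1 = 0.1854, y_1 = 0.4190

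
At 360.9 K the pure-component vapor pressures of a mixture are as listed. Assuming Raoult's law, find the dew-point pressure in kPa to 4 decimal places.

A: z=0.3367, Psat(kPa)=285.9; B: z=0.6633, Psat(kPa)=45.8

Pdew = 63.8561 kPa

At the dew point ψ → 1, so Σzᵢ/Kᵢ = 1 with Kᵢ = Pᵢˢᵃᵗ/P ⇒ 1/P = Σzᵢ/Pᵢˢᵃᵗ.
1/P = 0.3367/285.9 + 0.6633/45.8 = 0.0156602 ⇒ P = 63.8561 kPa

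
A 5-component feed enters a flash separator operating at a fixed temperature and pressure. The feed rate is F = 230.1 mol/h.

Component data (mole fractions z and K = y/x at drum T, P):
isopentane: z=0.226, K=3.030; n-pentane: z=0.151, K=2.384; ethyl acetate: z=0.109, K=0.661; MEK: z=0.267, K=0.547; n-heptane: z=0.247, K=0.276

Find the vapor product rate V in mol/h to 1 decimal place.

Let β = V/F and solve Σ zᵢ(Kᵢ−1)/(1+β(Kᵢ−1)) = 0.
Feasibility: ΣzᵢKᵢ = 1.331, Σzᵢ/Kᵢ = 1.686 — both > 1, two phases present.
Newton iteration, β⁰ = 0.5:
  β = 0.500: g = -0.1300, g' = -0.758 → β = 0.329
Converged at β = 0.329.
Then V = β·F = 0.3293·230.1 = 75.8 mol/h and L = F − V = 154.3 mol/h.

V = 75.8 mol/h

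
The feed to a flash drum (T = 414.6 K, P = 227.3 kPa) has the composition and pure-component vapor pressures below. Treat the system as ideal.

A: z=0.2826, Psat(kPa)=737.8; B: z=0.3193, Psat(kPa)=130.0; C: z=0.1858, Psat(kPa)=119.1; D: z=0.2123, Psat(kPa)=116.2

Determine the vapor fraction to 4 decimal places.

ψ = 0.2966

Raoult's law: Kᵢ = Pᵢˢᵃᵗ/P = Pᵢˢᵃᵗ/227.3.
  K_A = 737.8/227.3 = 3.245930, K_B = 130.0/227.3 = 0.571931, K_C = 119.1/227.3 = 0.523977, K_D = 116.2/227.3 = 0.511219
Material balance + equilibrium reduce to Σ zᵢ(Kᵢ−1)/(1+ψ(Kᵢ−1)) = 0.
Feasibility: ΣzᵢKᵢ = 1.3058, Σzᵢ/Kᵢ = 1.4152 — both > 1, two phases present.
Iterate (Newton) starting at ψ = 0.55:
  ψ = 0.5500: g = -0.15656, g' = -0.5575 → ψ = 0.2692
  ψ = 0.2692: g = 0.02013, g' = -0.7510 → ψ = 0.2960
  ψ = 0.2960: g = 0.00046, g' = -0.7174 → ψ = 0.2966
Converged at ψ = 0.2966.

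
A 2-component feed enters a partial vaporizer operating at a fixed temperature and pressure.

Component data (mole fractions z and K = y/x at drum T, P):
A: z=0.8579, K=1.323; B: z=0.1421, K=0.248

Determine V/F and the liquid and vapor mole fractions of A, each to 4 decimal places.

Binary case is linear: z₁(K₁−1)(1+V/F(K₂−1)) + z₂(K₂−1)(1+V/F(K₁−1)) = 0
⇒ V/F = [z₁(K₁−1)+z₂(K₂−1)] / [−(K₁−1)(K₂−1)] = 0.17024/0.24290 = 0.7009
Compositions from xᵢ = zᵢ/(1+V/F(Kᵢ−1)), yᵢ = Kᵢxᵢ:
  A: x = 0.6995, y = 0.9255
  B: x = 0.3005, y = 0.0745

V/F = 0.7009, x_A = 0.6995, y_A = 0.9255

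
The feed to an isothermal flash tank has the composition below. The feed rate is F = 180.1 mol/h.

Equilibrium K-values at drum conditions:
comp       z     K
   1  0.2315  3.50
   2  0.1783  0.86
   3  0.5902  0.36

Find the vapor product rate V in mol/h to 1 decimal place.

Newton iteration, ψ⁰ = 0.5:
  ψ = 0.5000: g = -0.32510, g' = -0.8126 → ψ = 0.0999
  ψ = 0.0999: g = 0.03419, g' = -1.2057 → ψ = 0.1283
  ψ = 0.1283: g = 0.00125, g' = -1.1200 → ψ = 0.1294
Converged at ψ = 0.1294.
Then V = ψ·F = 0.1294·180.1 = 23.3 mol/h and L = F − V = 156.8 mol/h.

V = 23.3 mol/h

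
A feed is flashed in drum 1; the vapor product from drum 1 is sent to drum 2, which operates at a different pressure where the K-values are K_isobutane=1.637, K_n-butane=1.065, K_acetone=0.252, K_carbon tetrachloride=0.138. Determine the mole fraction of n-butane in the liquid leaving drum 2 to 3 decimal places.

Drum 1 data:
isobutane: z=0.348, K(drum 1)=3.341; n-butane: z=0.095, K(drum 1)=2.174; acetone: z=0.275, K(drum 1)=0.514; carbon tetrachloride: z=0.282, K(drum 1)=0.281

x_n-butane (drum 2) = 0.133

Drum 1:
Let ψ₁ = V/F and solve Σ zᵢ(Kᵢ−1)/(1+ψ₁(Kᵢ−1)) = 0.
Feasibility: ΣzᵢKᵢ = 1.590, Σzᵢ/Kᵢ = 1.686 — both > 1, two phases present.
Newton iteration, ψ₁⁰ = 0.34:
  ψ₁ = 0.340: g = 0.1049, g' = -1.007 → ψ₁ = 0.444
  ψ₁ = 0.444: g = 0.0044, g' = -0.935 → ψ₁ = 0.449
Converged at ψ₁ = 0.449.
Drum-1 compositions:
  isobutane: x = 0.170, y = 0.567
  n-butane: x = 0.062, y = 0.135
  acetone: x = 0.352, y = 0.181
  carbon tetrachloride: x = 0.416, y = 0.117
Drum-2 feed = drum-1 vapor: z₂ = (0.5670, 0.1353, 0.1808, 0.1170).
Drum 2:
Material balance + equilibrium reduce to Σ zᵢ(Kᵢ−1)/(1+ψ₂(Kᵢ−1)) = 0.
Check two-phase: ΣzᵢKᵢ = 1.134 > 1 and Σzᵢ/Kᵢ = 2.039 > 1, so g(0) = 0.134 > 0 and g(1) = -1.039 < 0.
Newton–Raphson from ψ₂ = 0.33:
  ψ₂ = 0.330: g = -0.0135, g' = -0.506 → ψ₂ = 0.303
Converged at ψ₂ = 0.303.
  isobutane: x = 0.475, y = 0.778
  n-butane: x = 0.133, y = 0.141
  acetone: x = 0.234, y = 0.059
  carbon tetrachloride: x = 0.158, y = 0.022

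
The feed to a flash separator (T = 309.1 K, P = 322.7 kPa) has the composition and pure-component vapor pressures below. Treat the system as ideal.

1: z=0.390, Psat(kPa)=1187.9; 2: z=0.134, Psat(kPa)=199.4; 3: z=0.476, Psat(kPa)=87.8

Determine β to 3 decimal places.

β = 0.363

Raoult's law: Kᵢ = Pᵢˢᵃᵗ/P = Pᵢˢᵃᵗ/322.7.
  K_1 = 1187.9/322.7 = 3.68113, K_2 = 199.4/322.7 = 0.61791, K_3 = 87.8/322.7 = 0.27208
Let β = V/F and solve Σ zᵢ(Kᵢ−1)/(1+β(Kᵢ−1)) = 0.
g(0) = ΣzᵢKᵢ − 1 = 0.648 and g(1) = 1 − Σzᵢ/Kᵢ = -1.072, so a root lies in (0, 1).
Newton–Raphson from β = 0.58:
  β = 0.580: g = -0.2562, g' = -1.217 → β = 0.370
  β = 0.370: g = -0.0083, g' = -1.206 → β = 0.363
Converged at β = 0.363.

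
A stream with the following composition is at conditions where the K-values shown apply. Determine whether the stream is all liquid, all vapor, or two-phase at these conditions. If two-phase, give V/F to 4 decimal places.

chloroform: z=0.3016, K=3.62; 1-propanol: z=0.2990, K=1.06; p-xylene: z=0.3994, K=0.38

two-phase, V/F = 0.5009

ΣzᵢKᵢ = 1.5605; Σzᵢ/Kᵢ = 1.4164.
Both exceed 1, so a two-phase solution exists.
Newton–Raphson from ψ = 0.5:
  ψ = 0.5000: g = 0.00061, g' = -0.7115 → ψ = 0.5009
Converged at ψ = 0.5009.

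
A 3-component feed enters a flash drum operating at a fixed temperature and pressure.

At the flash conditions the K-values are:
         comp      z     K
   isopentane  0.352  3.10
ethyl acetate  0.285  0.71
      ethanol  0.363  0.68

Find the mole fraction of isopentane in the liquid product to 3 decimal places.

x_isopentane = 0.128

Material balance + equilibrium reduce to Σ zᵢ(Kᵢ−1)/(1+ψ(Kᵢ−1)) = 0.
g(0) = ΣzᵢKᵢ − 1 = 0.540 and g(1) = 1 − Σzᵢ/Kᵢ = -0.049, so a root lies in (0, 1).
Iterate (Newton) starting at ψ = 0.5:
  ψ = 0.500: g = 0.1256, g' = -0.455 → ψ = 0.776
  ψ = 0.776: g = 0.0199, g' = -0.330 → ψ = 0.836
  ψ = 0.836: g = 0.0005, g' = -0.315 → ψ = 0.838
Converged at ψ = 0.838.
Compositions from xᵢ = zᵢ/(1+ψ(Kᵢ−1)), yᵢ = Kᵢxᵢ:
  isopentane: x = 0.128, y = 0.395
  ethyl acetate: x = 0.376, y = 0.267
  ethanol: x = 0.496, y = 0.337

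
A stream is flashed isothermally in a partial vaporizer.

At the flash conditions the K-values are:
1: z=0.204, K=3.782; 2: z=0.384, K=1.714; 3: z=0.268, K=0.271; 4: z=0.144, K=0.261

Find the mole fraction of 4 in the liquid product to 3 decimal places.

x_4 = 0.218

Let ψ = V/F and solve Σ zᵢ(Kᵢ−1)/(1+ψ(Kᵢ−1)) = 0.
Feasibility: ΣzᵢKᵢ = 1.540, Σzᵢ/Kᵢ = 1.819 — both > 1, two phases present.
Newton–Raphson from ψ = 0.5:
  ψ = 0.500: g = -0.0368, g' = -0.933 → ψ = 0.461
  ψ = 0.461: g = -0.0003, g' = -0.918 → ψ = 0.460
Converged at ψ = 0.460.
Compositions from xᵢ = zᵢ/(1+ψ(Kᵢ−1)), yᵢ = Kᵢxᵢ:
  1: x = 0.089, y = 0.338
  2: x = 0.289, y = 0.495
  3: x = 0.403, y = 0.109
  4: x = 0.218, y = 0.057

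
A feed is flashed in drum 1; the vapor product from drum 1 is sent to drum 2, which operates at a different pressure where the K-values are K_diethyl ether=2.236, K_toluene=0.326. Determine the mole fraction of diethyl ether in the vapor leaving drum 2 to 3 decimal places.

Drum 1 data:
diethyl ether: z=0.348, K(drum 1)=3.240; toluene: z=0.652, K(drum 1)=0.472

Drum 1:
Binary case is linear: z₁(K₁−1)(1+ψ₁(K₂−1)) + z₂(K₂−1)(1+ψ₁(K₁−1)) = 0
⇒ ψ₁ = [z₁(K₁−1)+z₂(K₂−1)] / [−(K₁−1)(K₂−1)] = 0.4353/1.1827 = 0.368
Drum-1 compositions:
  diethyl ether: x = 0.191, y = 0.618
  toluene: x = 0.809, y = 0.382
Drum-2 feed = drum-1 vapor: z₂ = (0.6180, 0.3820).
Drum 2:
Let ψ₂ = V/F and solve Σ zᵢ(Kᵢ−1)/(1+ψ₂(Kᵢ−1)) = 0.
Check two-phase: ΣzᵢKᵢ = 1.506 > 1 and Σzᵢ/Kᵢ = 1.448 > 1, so g(0) = 0.506 > 0 and g(1) = -0.448 < 0.
Binary case is linear: z₁(K₁−1)(1+ψ₂(K₂−1)) + z₂(K₂−1)(1+ψ₂(K₁−1)) = 0
⇒ ψ₂ = [z₁(K₁−1)+z₂(K₂−1)] / [−(K₁−1)(K₂−1)] = 0.5064/0.8331 = 0.608
  diethyl ether: x = 0.353, y = 0.789
  toluene: x = 0.647, y = 0.211

y_diethyl ether (drum 2) = 0.789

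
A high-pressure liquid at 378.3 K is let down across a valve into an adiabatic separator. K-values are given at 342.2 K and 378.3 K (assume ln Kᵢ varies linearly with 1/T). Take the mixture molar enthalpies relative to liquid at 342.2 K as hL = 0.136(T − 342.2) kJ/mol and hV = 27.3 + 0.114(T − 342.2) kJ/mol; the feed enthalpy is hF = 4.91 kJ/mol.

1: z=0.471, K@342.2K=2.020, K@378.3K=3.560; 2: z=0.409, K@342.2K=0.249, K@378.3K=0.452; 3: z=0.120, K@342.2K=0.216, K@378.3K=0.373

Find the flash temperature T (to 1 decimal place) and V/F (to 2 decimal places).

Adiabatic flash: solve Rachford–Rice at each trial T, then check hF = ψ·hV(T) + (1−ψ)·hL(T).
  T = 342.2 K: K = (2.020, 0.249, 0.216), RR gives ψ = 0.102, H_out = 2.794 kJ/mol
  T = 378.3 K: K = (3.560, 0.452, 0.373), RR gives ψ = 0.624, H_out = 21.450 kJ/mol
  T = 360.2 K: K = (2.718, 0.340, 0.288), RR gives ψ = 0.393, H_out = 13.021 kJ/mol
  T = 351.2 K: K = (2.352, 0.292, 0.250), RR gives ψ = 0.265, H_out = 8.413 kJ/mol
  T = 346.7 K: K = (2.182, 0.270, 0.233), RR gives ψ = 0.190, H_out = 5.785 kJ/mol
  T = 344.4 K: K = (2.098, 0.259, 0.224), RR gives ψ = 0.147, H_out = 4.311 kJ/mol
Linear interpolation between T = 344.4 (H_out = 4.311) and T = 346.7 (H_out = 5.785) on hF = 4.91 gives T ≈ 345.3 K, at which ψ = 0.16.

T = 345.3 K, V/F = 0.16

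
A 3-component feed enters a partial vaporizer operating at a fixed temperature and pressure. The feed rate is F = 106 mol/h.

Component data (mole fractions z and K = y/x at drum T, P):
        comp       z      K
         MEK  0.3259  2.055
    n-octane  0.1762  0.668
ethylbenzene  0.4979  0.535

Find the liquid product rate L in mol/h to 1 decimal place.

Material balance + equilibrium reduce to Σ zᵢ(Kᵢ−1)/(1+ψ(Kᵢ−1)) = 0.
g(0) = ΣzᵢKᵢ − 1 = 0.0538 and g(1) = 1 − Σzᵢ/Kᵢ = -0.3530, so a root lies in (0, 1).
Iterate (Newton) starting at ψ = 0.33:
  ψ = 0.3300: g = -0.08415, g' = -0.3743 → ψ = 0.1052
  ψ = 0.1052: g = 0.00544, g' = -0.4338 → ψ = 0.1177
  ψ = 0.1177: g = 0.00003, g' = -0.4285 → ψ = 0.1178
Converged at ψ = 0.1178.
Then V = ψ·F = 0.1178·106 = 12.5 mol/h and L = F − V = 93.5 mol/h.

L = 93.5 mol/h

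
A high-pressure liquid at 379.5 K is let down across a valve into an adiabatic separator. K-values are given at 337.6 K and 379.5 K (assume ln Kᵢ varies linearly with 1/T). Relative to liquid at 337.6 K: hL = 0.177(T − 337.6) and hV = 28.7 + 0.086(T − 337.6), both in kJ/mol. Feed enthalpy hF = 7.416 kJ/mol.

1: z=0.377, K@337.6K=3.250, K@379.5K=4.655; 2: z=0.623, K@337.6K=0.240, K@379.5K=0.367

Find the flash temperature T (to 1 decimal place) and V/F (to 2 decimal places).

Adiabatic flash: solve Rachford–Rice at each trial T, then check hF = ψ·hV(T) + (1−ψ)·hL(T).
  T = 337.6 K: K = (3.250, 0.240), RR gives ψ = 0.219, H_out = 6.290 kJ/mol
  T = 379.5 K: K = (4.655, 0.367), RR gives ψ = 0.425, H_out = 17.996 kJ/mol
  T = 358.6 K: K = (3.932, 0.301), RR gives ψ = 0.327, H_out = 12.466 kJ/mol
  T = 348.1 K: K = (3.585, 0.270), RR gives ψ = 0.275, H_out = 9.491 kJ/mol
  T = 342.9 K: K = (3.418, 0.255), RR gives ψ = 0.248, H_out = 7.940 kJ/mol
  T = 340.2 K: K = (3.332, 0.247), RR gives ψ = 0.234, H_out = 7.109 kJ/mol
  T = 341.5 K: K = (3.373, 0.251), RR gives ψ = 0.241, H_out = 7.512 kJ/mol
Linear interpolation between T = 340.2 (H_out = 7.109) and T = 341.5 (H_out = 7.512) on hF = 7.416 gives T ≈ 341.2 K, at which ψ = 0.24.

T = 341.2 K, V/F = 0.24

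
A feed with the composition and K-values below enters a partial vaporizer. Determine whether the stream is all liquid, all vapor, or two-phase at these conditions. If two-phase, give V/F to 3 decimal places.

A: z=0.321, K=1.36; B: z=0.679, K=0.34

ΣzᵢKᵢ = 0.667; Σzᵢ/Kᵢ = 2.233.
Since ΣzᵢKᵢ < 1 the mixture is below its bubble point — single liquid phase.

all liquid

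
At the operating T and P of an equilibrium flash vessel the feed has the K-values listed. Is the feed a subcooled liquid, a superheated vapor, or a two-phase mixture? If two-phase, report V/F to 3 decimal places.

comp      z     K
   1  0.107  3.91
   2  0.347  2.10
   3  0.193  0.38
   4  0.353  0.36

ΣzᵢKᵢ = 1.347; Σzᵢ/Kᵢ = 1.681.
Both exceed 1, so a two-phase solution exists.
Newton iteration, ψ⁰ = 0.5:
  ψ = 0.500: g = -0.1326, g' = -0.794 → ψ = 0.333
Converged at ψ = 0.333.

two-phase, V/F = 0.333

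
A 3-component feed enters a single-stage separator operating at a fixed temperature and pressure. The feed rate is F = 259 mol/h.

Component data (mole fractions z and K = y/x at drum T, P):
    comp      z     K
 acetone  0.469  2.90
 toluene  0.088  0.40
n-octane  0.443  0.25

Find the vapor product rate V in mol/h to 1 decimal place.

V = 94.8 mol/h

Rachford–Rice: g(ψ) = Σ zᵢ(Kᵢ−1)/(1+ψ(Kᵢ−1)) = 0.
g(0) = ΣzᵢKᵢ − 1 = 0.506 and g(1) = 1 − Σzᵢ/Kᵢ = -1.154, so a root lies in (0, 1).
Iterate (Newton) starting at ψ = 0.57:
  ψ = 0.570: g = -0.2328, g' = -1.224 → ψ = 0.380
  ψ = 0.380: g = -0.0153, g' = -1.112 → ψ = 0.366
Converged at ψ = 0.366.
Then V = ψ·F = 0.3660·259 = 94.8 mol/h and L = F − V = 164.2 mol/h.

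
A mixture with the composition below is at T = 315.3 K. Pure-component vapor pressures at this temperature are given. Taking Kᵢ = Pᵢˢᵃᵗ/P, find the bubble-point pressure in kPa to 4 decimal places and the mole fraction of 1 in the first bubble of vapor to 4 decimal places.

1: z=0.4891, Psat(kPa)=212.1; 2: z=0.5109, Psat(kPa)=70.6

At the bubble point ψ → 0, so ΣzᵢKᵢ = 1 with Kᵢ = Pᵢˢᵃᵗ/P ⇒ P = ΣzᵢPᵢˢᵃᵗ.
P = 0.4891·212.1 + 0.5109·70.6 = 139.8076 kPa
yᵢ = zᵢPᵢˢᵃᵗ/P ⇒ y_1 = 0.4891·212.1/139.8076 = 0.7420

Pbub = 139.8076 kPa, y_1 = 0.7420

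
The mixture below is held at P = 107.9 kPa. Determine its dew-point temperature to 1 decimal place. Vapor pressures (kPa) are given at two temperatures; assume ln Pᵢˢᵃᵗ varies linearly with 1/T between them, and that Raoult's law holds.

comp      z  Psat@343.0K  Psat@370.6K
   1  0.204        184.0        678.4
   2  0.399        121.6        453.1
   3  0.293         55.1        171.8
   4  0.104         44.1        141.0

T = 348.7 K

Dew-point temperature: Σzᵢ·P/Pᵢˢᵃᵗ(T) = 1. Interpolate ln Pᵢˢᵃᵗ = aᵢ + bᵢ/T.
  T = 343.0 K: ΣzᵢP/Pᵢˢᵃᵗ = 1.3019
  T = 370.6 K: ΣzᵢP/Pᵢˢᵃᵗ = 0.3911
  T = 356.8 K: ΣzᵢP/Pᵢˢᵃᵗ = 0.6966
  T = 349.9 K: ΣzᵢP/Pᵢˢᵃᵗ = 0.9462
  T = 346.4 K: ΣzᵢP/Pᵢˢᵃᵗ = 1.1107
  T = 348.1 K: ΣzᵢP/Pᵢˢᵃᵗ = 1.0271
Interpolating between 348.1 K and 349.9 K gives T ≈ 348.7 K.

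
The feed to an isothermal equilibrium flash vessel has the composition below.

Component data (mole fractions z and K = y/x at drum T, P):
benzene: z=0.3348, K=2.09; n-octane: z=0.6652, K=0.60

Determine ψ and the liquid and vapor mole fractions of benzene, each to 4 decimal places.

Let ψ = V/F and solve Σ zᵢ(Kᵢ−1)/(1+ψ(Kᵢ−1)) = 0.
Feasibility: ΣzᵢKᵢ = 1.0989, Σzᵢ/Kᵢ = 1.2689 — both > 1, two phases present.
Binary case is linear: z₁(K₁−1)(1+ψ(K₂−1)) + z₂(K₂−1)(1+ψ(K₁−1)) = 0
⇒ ψ = [z₁(K₁−1)+z₂(K₂−1)] / [−(K₁−1)(K₂−1)] = 0.09885/0.43600 = 0.2267
Compositions from xᵢ = zᵢ/(1+ψ(Kᵢ−1)), yᵢ = Kᵢxᵢ:
  benzene: x = 0.2685, y = 0.5611
  n-octane: x = 0.7315, y = 0.4389

ψ = 0.2267, x_benzene = 0.2685, y_benzene = 0.5611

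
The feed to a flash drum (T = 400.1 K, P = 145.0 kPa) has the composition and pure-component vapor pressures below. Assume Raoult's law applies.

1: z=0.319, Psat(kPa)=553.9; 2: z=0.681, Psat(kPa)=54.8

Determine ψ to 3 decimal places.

ψ = 0.271

Raoult's law: Kᵢ = Pᵢˢᵃᵗ/P = Pᵢˢᵃᵗ/145.0.
  K_1 = 553.9/145.0 = 3.82000, K_2 = 54.8/145.0 = 0.37793
Material balance + equilibrium reduce to Σ zᵢ(Kᵢ−1)/(1+ψ(Kᵢ−1)) = 0.
Feasibility: ΣzᵢKᵢ = 1.476, Σzᵢ/Kᵢ = 1.885 — both > 1, two phases present.
Binary case is linear: z₁(K₁−1)(1+ψ(K₂−1)) + z₂(K₂−1)(1+ψ(K₁−1)) = 0
⇒ ψ = [z₁(K₁−1)+z₂(K₂−1)] / [−(K₁−1)(K₂−1)] = 0.4760/1.7542 = 0.271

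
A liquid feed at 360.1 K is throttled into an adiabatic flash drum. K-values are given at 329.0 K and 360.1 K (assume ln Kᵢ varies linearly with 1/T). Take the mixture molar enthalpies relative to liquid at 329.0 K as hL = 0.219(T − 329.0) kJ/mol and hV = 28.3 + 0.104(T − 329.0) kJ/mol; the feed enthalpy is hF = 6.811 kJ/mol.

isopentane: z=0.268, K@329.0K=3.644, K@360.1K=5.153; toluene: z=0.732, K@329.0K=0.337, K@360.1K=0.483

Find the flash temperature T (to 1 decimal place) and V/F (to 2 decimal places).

Adiabatic flash: solve Rachford–Rice at each trial T, then check hF = ψ·hV(T) + (1−ψ)·hL(T).
  T = 329.0 K: K = (3.644, 0.337), RR gives ψ = 0.127, H_out = 3.605 kJ/mol
  T = 360.1 K: K = (5.153, 0.483), RR gives ψ = 0.342, H_out = 15.269 kJ/mol
  T = 344.6 K: K = (4.370, 0.407), RR gives ψ = 0.235, H_out = 9.637 kJ/mol
  T = 336.8 K: K = (3.999, 0.371), RR gives ψ = 0.182, H_out = 6.698 kJ/mol
  T = 340.7 K: K = (4.182, 0.389), RR gives ψ = 0.208, H_out = 8.182 kJ/mol
  T = 338.8 K: K = (4.092, 0.380), RR gives ψ = 0.196, H_out = 7.463 kJ/mol
Linear interpolation between T = 336.8 (H_out = 6.698) and T = 338.8 (H_out = 7.463) on hF = 6.811 gives T ≈ 337.1 K, at which ψ = 0.18.

T = 337.1 K, V/F = 0.18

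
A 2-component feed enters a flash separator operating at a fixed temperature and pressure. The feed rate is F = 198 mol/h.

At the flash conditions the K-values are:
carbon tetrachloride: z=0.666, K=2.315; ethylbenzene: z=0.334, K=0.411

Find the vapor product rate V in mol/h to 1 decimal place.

V = 173.6 mol/h

Let ψ = V/F and solve Σ zᵢ(Kᵢ−1)/(1+ψ(Kᵢ−1)) = 0.
g(0) = ΣzᵢKᵢ − 1 = 0.679 and g(1) = 1 − Σzᵢ/Kᵢ = -0.100, so a root lies in (0, 1).
Binary case is linear: z₁(K₁−1)(1+ψ(K₂−1)) + z₂(K₂−1)(1+ψ(K₁−1)) = 0
⇒ ψ = [z₁(K₁−1)+z₂(K₂−1)] / [−(K₁−1)(K₂−1)] = 0.6791/0.7745 = 0.877
Then V = ψ·F = 0.8767·198 = 173.6 mol/h and L = F − V = 24.4 mol/h.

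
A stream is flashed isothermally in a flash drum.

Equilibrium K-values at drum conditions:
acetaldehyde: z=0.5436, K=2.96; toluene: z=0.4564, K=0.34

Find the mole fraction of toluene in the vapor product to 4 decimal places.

Let ψ = V/F and solve Σ zᵢ(Kᵢ−1)/(1+ψ(Kᵢ−1)) = 0.
Check two-phase: ΣzᵢKᵢ = 1.7642 > 1 and Σzᵢ/Kᵢ = 1.5260 > 1, so g(0) = 0.7642 > 0 and g(1) = -0.5260 < 0.
Newton iteration, ψ⁰ = 0.3:
  ψ = 0.3000: g = 0.29535, g' = -1.1372 → ψ = 0.5597
  ψ = 0.5597: g = 0.03039, g' = -0.9748 → ψ = 0.5909
  ψ = 0.5909: g = -0.00011, g' = -0.9826 → ψ = 0.5908
Converged at ψ = 0.5908.
Compositions from xᵢ = zᵢ/(1+ψ(Kᵢ−1)), yᵢ = Kᵢxᵢ:
  acetaldehyde: x = 0.2519, y = 0.7456
  toluene: x = 0.7481, y = 0.2544

y_toluene = 0.2544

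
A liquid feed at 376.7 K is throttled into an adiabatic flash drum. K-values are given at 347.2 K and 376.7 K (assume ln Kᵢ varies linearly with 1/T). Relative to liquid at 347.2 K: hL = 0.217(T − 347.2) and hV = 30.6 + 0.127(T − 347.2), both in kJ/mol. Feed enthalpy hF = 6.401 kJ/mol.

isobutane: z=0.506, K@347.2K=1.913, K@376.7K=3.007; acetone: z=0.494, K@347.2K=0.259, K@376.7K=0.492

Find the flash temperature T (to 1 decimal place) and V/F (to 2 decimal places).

Adiabatic flash: solve Rachford–Rice at each trial T, then check hF = ψ·hV(T) + (1−ψ)·hL(T).
  T = 347.2 K: K = (1.913, 0.259), RR gives ψ = 0.142, H_out = 4.339 kJ/mol
  T = 376.7 K: K = (3.007, 0.492), RR gives ψ = 0.750, H_out = 27.358 kJ/mol
  T = 361.9 K: K = (2.419, 0.361), RR gives ψ = 0.444, H_out = 16.189 kJ/mol
  T = 354.5 K: K = (2.155, 0.307), RR gives ψ = 0.302, H_out = 10.623 kJ/mol
  T = 350.9 K: K = (2.033, 0.282), RR gives ψ = 0.227, H_out = 7.672 kJ/mol
  T = 349.0 K: K = (1.971, 0.270), RR gives ψ = 0.184, H_out = 6.006 kJ/mol
  T = 349.9 K: K = (2.000, 0.276), RR gives ψ = 0.205, H_out = 6.806 kJ/mol
Linear interpolation between T = 349.0 (H_out = 6.006) and T = 349.9 (H_out = 6.806) on hF = 6.401 gives T ≈ 349.4 K, at which ψ = 0.19.

T = 349.4 K, V/F = 0.19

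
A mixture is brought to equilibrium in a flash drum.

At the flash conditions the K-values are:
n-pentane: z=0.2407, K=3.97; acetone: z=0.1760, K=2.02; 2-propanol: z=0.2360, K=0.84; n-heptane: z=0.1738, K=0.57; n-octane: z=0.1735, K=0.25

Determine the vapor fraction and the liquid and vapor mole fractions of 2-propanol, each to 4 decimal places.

Rachford–Rice: g(ψ) = Σ zᵢ(Kᵢ−1)/(1+ψ(Kᵢ−1)) = 0.
g(0) = ΣzᵢKᵢ − 1 = 0.6518 and g(1) = 1 − Σzᵢ/Kᵢ = -0.4276, so a root lies in (0, 1).
Newton iteration, ψ⁰ = 0.5:
  ψ = 0.5000: g = 0.06212, g' = -0.7333 → ψ = 0.5847
  ψ = 0.5847: g = 0.00043, g' = -0.7296 → ψ = 0.5853
Converged at ψ = 0.5853.
Compositions from xᵢ = zᵢ/(1+ψ(Kᵢ−1)), yᵢ = Kᵢxᵢ:
  n-pentane: x = 0.0879, y = 0.3490
  acetone: x = 0.1102, y = 0.2226
  2-propanol: x = 0.2604, y = 0.2187
  n-heptane: x = 0.2323, y = 0.1324
  n-octane: x = 0.3093, y = 0.0773

ψ = 0.5853, x_2-propanol = 0.2604, y_2-propanol = 0.2187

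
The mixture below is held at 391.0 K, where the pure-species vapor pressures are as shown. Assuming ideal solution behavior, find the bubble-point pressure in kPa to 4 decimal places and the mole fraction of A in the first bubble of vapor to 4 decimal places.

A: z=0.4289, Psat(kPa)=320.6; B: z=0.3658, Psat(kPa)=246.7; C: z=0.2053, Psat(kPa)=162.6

Pbub = 261.1300 kPa, y_A = 0.5266

At the bubble point ψ → 0, so ΣzᵢKᵢ = 1 with Kᵢ = Pᵢˢᵃᵗ/P ⇒ P = ΣzᵢPᵢˢᵃᵗ.
P = 0.4289·320.6 + 0.3658·246.7 + 0.2053·162.6 = 261.1300 kPa
yᵢ = zᵢPᵢˢᵃᵗ/P ⇒ y_A = 0.4289·320.6/261.1300 = 0.5266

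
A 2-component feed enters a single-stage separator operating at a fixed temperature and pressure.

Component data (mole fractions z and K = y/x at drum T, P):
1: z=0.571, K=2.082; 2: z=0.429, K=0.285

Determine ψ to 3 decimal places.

Binary case is linear: z₁(K₁−1)(1+ψ(K₂−1)) + z₂(K₂−1)(1+ψ(K₁−1)) = 0
⇒ ψ = [z₁(K₁−1)+z₂(K₂−1)] / [−(K₁−1)(K₂−1)] = 0.3111/0.7736 = 0.402

ψ = 0.402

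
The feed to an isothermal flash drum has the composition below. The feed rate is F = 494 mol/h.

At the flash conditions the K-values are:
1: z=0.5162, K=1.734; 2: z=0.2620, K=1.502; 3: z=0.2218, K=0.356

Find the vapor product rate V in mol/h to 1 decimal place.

V = 428.1 mol/h

Material balance + equilibrium reduce to Σ zᵢ(Kᵢ−1)/(1+V/F(Kᵢ−1)) = 0.
Feasibility: ΣzᵢKᵢ = 1.3676, Σzᵢ/Kᵢ = 1.0952 — both > 1, two phases present.
Iterate (Newton) starting at V/F = 0.5:
  V/F = 0.5000: g = 0.17163, g' = -0.3911 → V/F = 0.9388
  V/F = 0.9388: g = -0.04753, g' = -0.7163 → V/F = 0.8725
  V/F = 0.8725: g = -0.00357, g' = -0.6145 → V/F = 0.8666
Converged at V/F = 0.8666.
Then V = V/F·F = 0.8666·494 = 428.1 mol/h and L = F − V = 65.9 mol/h.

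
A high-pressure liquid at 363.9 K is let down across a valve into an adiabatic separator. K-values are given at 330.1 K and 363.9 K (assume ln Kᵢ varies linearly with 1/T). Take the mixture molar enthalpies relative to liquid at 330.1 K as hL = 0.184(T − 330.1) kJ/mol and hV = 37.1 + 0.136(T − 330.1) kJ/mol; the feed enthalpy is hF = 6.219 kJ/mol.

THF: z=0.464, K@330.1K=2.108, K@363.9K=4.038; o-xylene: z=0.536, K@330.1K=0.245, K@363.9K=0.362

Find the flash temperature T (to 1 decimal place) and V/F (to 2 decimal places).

T = 331.5 K, V/F = 0.16

Adiabatic flash: solve Rachford–Rice at each trial T, then check hF = ψ·hV(T) + (1−ψ)·hL(T).
  T = 330.1 K: K = (2.108, 0.245), RR gives ψ = 0.131, H_out = 4.853 kJ/mol
  T = 363.9 K: K = (4.038, 0.362), RR gives ψ = 0.551, H_out = 25.762 kJ/mol
  T = 347.0 K: K = (2.964, 0.301), RR gives ψ = 0.391, H_out = 17.283 kJ/mol
  T = 338.6 K: K = (2.513, 0.272), RR gives ψ = 0.283, H_out = 11.959 kJ/mol
  T = 334.4 K: K = (2.306, 0.259), RR gives ψ = 0.216, H_out = 8.745 kJ/mol
  T = 332.2 K: K = (2.203, 0.252), RR gives ψ = 0.175, H_out = 6.845 kJ/mol
Linear interpolation between T = 330.1 (H_out = 4.853) and T = 332.2 (H_out = 6.845) on hF = 6.219 gives T ≈ 331.5 K, at which ψ = 0.16.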